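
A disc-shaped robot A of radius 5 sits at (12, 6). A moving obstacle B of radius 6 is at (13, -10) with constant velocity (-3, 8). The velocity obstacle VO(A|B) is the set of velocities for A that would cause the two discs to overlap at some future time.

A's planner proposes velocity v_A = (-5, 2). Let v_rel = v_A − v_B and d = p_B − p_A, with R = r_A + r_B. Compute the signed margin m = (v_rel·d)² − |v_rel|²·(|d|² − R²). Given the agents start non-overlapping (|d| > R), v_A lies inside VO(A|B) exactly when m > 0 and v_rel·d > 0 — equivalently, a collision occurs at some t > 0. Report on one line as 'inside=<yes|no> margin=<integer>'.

d = (1, -16),  |d|² = 257;  R = 5+6 = 11,  c = 257−11² = 136
v_rel = (-2, -6),  |v_rel|² = 40;  v_rel·d = (-2)·(1) + (-6)·(-16) = 94
40·t² − 188·t + 136 = 0  ⇒  m = 94² − 40·136 = 3396
m = 3396 > 0,  v_rel·d = 94 > 0  ⇒  inside

inside=yes margin=3396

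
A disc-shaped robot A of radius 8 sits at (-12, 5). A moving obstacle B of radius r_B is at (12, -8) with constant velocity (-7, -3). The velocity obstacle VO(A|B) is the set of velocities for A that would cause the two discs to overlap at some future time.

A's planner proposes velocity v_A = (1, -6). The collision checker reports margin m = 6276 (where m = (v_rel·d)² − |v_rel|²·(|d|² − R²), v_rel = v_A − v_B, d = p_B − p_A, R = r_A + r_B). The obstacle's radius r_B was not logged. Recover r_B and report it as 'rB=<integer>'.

m = 6276
d = (24, -13);  v_rel = (8, -3),  |v_rel|² = 73
v_rel×d = (8)·(-13) − (-3)·(24) = -32
since m = R²·73 − (-32)²:  R² = (1024 + 6276) / 73 = 100
R = √100 = 10  ⇒  r_B = 10 − 8 = 2

rB=2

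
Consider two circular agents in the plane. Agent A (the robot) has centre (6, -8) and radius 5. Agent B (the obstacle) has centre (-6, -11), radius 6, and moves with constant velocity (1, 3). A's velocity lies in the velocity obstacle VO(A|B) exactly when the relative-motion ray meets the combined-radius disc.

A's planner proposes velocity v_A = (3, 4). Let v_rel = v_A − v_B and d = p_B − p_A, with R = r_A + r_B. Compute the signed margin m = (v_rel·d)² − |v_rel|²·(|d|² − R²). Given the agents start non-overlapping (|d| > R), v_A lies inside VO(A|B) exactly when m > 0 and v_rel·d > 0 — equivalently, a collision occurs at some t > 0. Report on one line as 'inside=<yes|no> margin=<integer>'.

d = (-12, -3),  |d|² = 153;  R = 5+6 = 11,  c = 153−11² = 32
v_rel = (2, 1),  |v_rel|² = 5;  v_rel·d = (2)·(-12) + (1)·(-3) = -27
5·t² + 54·t + 32 = 0  ⇒  m = (-27)² − 5·32 = 569
m = 569 > 0,  v_rel·d = -27 < 0  ⇒  outside

inside=no margin=569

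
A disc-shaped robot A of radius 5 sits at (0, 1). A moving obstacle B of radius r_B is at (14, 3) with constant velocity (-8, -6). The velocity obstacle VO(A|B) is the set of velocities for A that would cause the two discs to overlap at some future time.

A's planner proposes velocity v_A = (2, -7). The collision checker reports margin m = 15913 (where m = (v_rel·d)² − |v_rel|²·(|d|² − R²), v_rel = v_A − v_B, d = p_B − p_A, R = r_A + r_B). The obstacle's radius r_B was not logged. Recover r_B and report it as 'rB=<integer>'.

m = 15913
d = (14, 2);  v_rel = (10, -1),  |v_rel|² = 101
v_rel×d = (10)·(2) − (-1)·(14) = 34
since m = R²·101 − 34²:  R² = (1156 + 15913) / 101 = 169
R = √169 = 13  ⇒  r_B = 13 − 5 = 8

rB=8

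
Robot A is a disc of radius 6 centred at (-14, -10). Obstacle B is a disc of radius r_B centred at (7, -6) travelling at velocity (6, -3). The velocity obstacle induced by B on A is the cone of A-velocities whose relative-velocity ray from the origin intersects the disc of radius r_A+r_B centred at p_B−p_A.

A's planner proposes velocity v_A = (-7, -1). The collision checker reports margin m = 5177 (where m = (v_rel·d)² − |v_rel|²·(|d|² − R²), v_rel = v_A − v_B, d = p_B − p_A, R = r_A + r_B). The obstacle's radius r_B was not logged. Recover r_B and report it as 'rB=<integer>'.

m = 5177
d = (21, 4);  v_rel = (-13, 2),  |v_rel|² = 173
v_rel×d = (-13)·(4) − (2)·(21) = -94
since m = R²·173 − (-94)²:  R² = (8836 + 5177) / 173 = 81
R = √81 = 9  ⇒  r_B = 9 − 6 = 3

rB=3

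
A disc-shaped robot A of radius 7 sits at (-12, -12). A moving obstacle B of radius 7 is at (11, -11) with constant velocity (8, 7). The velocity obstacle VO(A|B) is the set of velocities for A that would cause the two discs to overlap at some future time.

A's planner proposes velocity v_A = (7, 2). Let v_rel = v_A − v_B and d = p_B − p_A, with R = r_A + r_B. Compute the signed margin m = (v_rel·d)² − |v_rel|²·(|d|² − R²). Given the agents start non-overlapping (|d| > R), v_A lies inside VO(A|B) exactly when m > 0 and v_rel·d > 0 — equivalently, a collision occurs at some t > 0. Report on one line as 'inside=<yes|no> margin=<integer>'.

d = (23, 1),  |d|² = 530;  R = 7+7 = 14,  c = 530−14² = 334
v_rel = (-1, -5),  |v_rel|² = 26;  v_rel·d = (-1)·(23) + (-5)·(1) = -28
26·t² + 56·t + 334 = 0  ⇒  m = (-28)² − 26·334 = -7900
m = -7900 < 0,  v_rel·d = -28 < 0  ⇒  outside

inside=no margin=-7900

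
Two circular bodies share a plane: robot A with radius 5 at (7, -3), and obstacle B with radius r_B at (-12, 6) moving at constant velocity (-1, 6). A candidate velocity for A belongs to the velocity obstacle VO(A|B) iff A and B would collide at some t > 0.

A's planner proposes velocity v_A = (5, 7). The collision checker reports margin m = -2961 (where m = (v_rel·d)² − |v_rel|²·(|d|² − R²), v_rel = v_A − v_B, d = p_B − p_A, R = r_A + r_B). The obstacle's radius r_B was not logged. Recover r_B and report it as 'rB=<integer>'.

m = -2961
d = (-19, 9);  v_rel = (6, 1),  |v_rel|² = 37
v_rel×d = (6)·(9) − (1)·(-19) = 73
since m = R²·37 − 73²:  R² = (5329 + -2961) / 37 = 64
R = √64 = 8  ⇒  r_B = 8 − 5 = 3

rB=3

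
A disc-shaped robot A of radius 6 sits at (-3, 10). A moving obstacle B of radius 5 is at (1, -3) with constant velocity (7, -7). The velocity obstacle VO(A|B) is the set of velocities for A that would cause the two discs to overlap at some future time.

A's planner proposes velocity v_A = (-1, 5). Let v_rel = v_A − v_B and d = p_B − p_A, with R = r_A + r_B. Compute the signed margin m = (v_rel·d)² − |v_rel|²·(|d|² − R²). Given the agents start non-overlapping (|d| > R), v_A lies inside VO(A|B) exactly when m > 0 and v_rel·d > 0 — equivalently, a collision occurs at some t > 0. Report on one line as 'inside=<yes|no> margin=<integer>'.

d = (4, -13),  |d|² = 185;  R = 6+5 = 11,  c = 185−11² = 64
v_rel = (-8, 12),  |v_rel|² = 208;  v_rel·d = (-8)·(4) + (12)·(-13) = -188
208·t² + 376·t + 64 = 0  ⇒  m = (-188)² − 208·64 = 22032
m = 22032 > 0,  v_rel·d = -188 < 0  ⇒  outside

inside=no margin=22032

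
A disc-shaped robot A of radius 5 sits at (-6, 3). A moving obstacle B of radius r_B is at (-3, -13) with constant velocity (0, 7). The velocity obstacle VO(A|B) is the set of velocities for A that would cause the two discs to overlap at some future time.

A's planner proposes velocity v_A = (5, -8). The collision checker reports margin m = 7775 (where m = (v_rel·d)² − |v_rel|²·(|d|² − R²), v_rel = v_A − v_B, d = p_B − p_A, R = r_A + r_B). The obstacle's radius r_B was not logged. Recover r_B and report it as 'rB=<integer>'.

m = 7775
d = (3, -16);  v_rel = (5, -15),  |v_rel|² = 250
v_rel×d = (5)·(-16) − (-15)·(3) = -35
since m = R²·250 − (-35)²:  R² = (1225 + 7775) / 250 = 36
R = √36 = 6  ⇒  r_B = 6 − 5 = 1

rB=1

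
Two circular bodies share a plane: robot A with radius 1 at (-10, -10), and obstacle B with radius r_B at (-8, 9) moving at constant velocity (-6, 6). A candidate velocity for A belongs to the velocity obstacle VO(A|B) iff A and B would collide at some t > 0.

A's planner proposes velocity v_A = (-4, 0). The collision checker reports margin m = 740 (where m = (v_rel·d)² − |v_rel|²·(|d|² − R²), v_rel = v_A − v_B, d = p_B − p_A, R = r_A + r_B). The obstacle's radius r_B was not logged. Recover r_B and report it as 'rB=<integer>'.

m = 740
d = (2, 19);  v_rel = (2, -6),  |v_rel|² = 40
v_rel×d = (2)·(19) − (-6)·(2) = 50
since m = R²·40 − 50²:  R² = (2500 + 740) / 40 = 81
R = √81 = 9  ⇒  r_B = 9 − 1 = 8

rB=8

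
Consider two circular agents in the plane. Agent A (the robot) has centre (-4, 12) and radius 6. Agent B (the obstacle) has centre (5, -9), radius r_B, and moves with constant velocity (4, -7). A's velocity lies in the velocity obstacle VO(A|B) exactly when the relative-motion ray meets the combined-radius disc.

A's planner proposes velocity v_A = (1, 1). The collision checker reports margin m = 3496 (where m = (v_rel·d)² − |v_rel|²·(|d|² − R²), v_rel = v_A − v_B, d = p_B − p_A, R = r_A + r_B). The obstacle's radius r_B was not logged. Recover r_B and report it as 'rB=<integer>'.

m = 3496
d = (9, -21);  v_rel = (-3, 8),  |v_rel|² = 73
v_rel×d = (-3)·(-21) − (8)·(9) = -9
since m = R²·73 − (-9)²:  R² = (81 + 3496) / 73 = 49
R = √49 = 7  ⇒  r_B = 7 − 6 = 1

rB=1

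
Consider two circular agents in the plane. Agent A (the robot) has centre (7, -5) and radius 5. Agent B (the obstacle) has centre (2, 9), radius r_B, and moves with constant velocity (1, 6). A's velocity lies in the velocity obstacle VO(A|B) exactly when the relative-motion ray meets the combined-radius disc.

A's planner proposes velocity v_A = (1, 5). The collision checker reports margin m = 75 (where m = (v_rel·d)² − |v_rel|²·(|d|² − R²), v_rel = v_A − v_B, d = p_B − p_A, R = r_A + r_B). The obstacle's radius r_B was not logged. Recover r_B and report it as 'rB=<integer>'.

m = 75
d = (-5, 14);  v_rel = (0, -1),  |v_rel|² = 1
v_rel×d = (0)·(14) − (-1)·(-5) = -5
since m = R²·1 − (-5)²:  R² = (25 + 75) / 1 = 100
R = √100 = 10  ⇒  r_B = 10 − 5 = 5

rB=5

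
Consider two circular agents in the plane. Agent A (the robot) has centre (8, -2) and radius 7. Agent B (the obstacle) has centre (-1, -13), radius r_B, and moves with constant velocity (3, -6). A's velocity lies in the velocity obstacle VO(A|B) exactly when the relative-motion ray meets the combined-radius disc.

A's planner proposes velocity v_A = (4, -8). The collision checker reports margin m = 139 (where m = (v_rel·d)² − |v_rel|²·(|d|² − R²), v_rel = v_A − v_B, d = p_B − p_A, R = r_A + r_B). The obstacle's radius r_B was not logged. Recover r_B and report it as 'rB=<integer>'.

m = 139
d = (-9, -11);  v_rel = (1, -2),  |v_rel|² = 5
v_rel×d = (1)·(-11) − (-2)·(-9) = -29
since m = R²·5 − (-29)²:  R² = (841 + 139) / 5 = 196
R = √196 = 14  ⇒  r_B = 14 − 7 = 7

rB=7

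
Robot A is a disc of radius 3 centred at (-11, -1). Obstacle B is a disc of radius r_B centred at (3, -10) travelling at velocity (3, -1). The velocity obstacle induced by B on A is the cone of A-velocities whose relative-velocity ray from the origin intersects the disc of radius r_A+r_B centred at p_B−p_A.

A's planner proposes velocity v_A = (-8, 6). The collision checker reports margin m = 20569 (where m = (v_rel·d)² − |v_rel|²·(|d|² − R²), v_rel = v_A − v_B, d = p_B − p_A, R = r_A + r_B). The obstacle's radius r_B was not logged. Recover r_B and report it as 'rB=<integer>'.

m = 20569
d = (14, -9);  v_rel = (-11, 7),  |v_rel|² = 170
v_rel×d = (-11)·(-9) − (7)·(14) = 1
since m = R²·170 − 1²:  R² = (1 + 20569) / 170 = 121
R = √121 = 11  ⇒  r_B = 11 − 3 = 8

rB=8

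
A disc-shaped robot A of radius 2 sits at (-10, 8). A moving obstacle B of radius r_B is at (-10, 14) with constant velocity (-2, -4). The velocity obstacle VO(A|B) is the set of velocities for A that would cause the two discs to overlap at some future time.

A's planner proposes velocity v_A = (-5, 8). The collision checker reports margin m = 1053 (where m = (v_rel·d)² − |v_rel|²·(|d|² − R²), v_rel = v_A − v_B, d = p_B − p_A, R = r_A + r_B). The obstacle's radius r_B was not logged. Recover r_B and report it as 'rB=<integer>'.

m = 1053
d = (0, 6);  v_rel = (-3, 12),  |v_rel|² = 153
v_rel×d = (-3)·(6) − (12)·(0) = -18
since m = R²·153 − (-18)²:  R² = (324 + 1053) / 153 = 9
R = √9 = 3  ⇒  r_B = 3 − 2 = 1

rB=1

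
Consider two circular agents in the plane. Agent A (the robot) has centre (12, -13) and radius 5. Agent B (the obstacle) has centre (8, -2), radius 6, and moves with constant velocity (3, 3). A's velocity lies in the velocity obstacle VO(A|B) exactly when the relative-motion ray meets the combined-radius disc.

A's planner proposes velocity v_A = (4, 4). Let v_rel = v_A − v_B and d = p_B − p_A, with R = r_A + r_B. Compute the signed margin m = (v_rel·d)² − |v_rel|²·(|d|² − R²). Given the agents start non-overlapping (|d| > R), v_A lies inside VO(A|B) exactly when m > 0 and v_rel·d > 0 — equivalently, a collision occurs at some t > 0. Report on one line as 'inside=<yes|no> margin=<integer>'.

d = (-4, 11),  |d|² = 137;  R = 5+6 = 11,  c = 137−11² = 16
v_rel = (1, 1),  |v_rel|² = 2;  v_rel·d = (1)·(-4) + (1)·(11) = 7
2·t² − 14·t + 16 = 0  ⇒  m = 7² − 2·16 = 17
m = 17 > 0,  v_rel·d = 7 > 0  ⇒  inside

inside=yes margin=17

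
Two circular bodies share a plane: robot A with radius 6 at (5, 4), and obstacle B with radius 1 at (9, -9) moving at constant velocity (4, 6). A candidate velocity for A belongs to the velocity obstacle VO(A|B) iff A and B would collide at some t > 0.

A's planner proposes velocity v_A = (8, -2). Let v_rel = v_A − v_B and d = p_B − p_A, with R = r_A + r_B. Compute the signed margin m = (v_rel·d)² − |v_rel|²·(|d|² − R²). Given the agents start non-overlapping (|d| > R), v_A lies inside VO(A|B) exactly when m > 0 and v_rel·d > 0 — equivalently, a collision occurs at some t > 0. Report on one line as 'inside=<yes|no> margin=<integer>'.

d = (4, -13),  |d|² = 185;  R = 6+1 = 7,  c = 185−7² = 136
v_rel = (4, -8),  |v_rel|² = 80;  v_rel·d = (4)·(4) + (-8)·(-13) = 120
80·t² − 240·t + 136 = 0  ⇒  m = 120² − 80·136 = 3520
m = 3520 > 0,  v_rel·d = 120 > 0  ⇒  inside

inside=yes margin=3520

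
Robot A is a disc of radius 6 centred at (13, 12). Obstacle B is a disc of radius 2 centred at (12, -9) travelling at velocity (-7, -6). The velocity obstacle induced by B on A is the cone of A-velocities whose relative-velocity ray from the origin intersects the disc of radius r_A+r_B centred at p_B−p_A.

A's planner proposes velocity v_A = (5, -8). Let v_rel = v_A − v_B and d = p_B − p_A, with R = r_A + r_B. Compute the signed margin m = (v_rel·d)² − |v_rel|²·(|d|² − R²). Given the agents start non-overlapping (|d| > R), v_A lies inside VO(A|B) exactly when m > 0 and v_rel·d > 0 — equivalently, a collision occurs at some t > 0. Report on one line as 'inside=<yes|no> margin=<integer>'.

d = (-1, -21),  |d|² = 442;  R = 6+2 = 8,  c = 442−8² = 378
v_rel = (12, -2),  |v_rel|² = 148;  v_rel·d = (12)·(-1) + (-2)·(-21) = 30
148·t² − 60·t + 378 = 0  ⇒  m = 30² − 148·378 = -55044
m = -55044 < 0,  v_rel·d = 30 > 0  ⇒  outside

inside=no margin=-55044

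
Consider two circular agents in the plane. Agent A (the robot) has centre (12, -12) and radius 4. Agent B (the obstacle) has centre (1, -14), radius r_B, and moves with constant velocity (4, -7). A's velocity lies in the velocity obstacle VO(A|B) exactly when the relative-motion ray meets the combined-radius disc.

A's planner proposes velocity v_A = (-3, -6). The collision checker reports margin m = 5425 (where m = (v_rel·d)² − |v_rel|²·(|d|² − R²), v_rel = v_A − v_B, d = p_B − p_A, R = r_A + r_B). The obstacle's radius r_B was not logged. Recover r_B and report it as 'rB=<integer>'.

m = 5425
d = (-11, -2);  v_rel = (-7, 1),  |v_rel|² = 50
v_rel×d = (-7)·(-2) − (1)·(-11) = 25
since m = R²·50 − 25²:  R² = (625 + 5425) / 50 = 121
R = √121 = 11  ⇒  r_B = 11 − 4 = 7

rB=7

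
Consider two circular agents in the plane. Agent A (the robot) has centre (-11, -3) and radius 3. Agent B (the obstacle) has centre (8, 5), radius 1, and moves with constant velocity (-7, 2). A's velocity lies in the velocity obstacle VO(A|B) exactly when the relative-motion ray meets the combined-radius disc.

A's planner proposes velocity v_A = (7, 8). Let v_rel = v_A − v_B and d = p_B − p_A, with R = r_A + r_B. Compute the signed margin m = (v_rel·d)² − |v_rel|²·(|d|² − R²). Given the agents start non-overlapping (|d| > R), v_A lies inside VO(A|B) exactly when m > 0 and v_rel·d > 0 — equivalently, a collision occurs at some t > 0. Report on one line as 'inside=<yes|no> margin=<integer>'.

d = (19, 8),  |d|² = 425;  R = 3+1 = 4,  c = 425−4² = 409
v_rel = (14, 6),  |v_rel|² = 232;  v_rel·d = (14)·(19) + (6)·(8) = 314
232·t² − 628·t + 409 = 0  ⇒  m = 314² − 232·409 = 3708
m = 3708 > 0,  v_rel·d = 314 > 0  ⇒  inside

inside=yes margin=3708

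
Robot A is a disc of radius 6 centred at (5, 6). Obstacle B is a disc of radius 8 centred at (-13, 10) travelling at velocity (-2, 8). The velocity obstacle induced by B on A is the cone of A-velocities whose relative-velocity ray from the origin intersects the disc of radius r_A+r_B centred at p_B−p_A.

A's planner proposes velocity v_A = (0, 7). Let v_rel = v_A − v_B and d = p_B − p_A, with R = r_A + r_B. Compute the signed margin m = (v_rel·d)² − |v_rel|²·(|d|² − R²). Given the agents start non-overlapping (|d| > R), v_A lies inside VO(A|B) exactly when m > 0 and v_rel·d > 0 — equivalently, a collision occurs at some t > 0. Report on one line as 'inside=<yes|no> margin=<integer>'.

d = (-18, 4),  |d|² = 340;  R = 6+8 = 14,  c = 340−14² = 144
v_rel = (2, -1),  |v_rel|² = 5;  v_rel·d = (2)·(-18) + (-1)·(4) = -40
5·t² + 80·t + 144 = 0  ⇒  m = (-40)² − 5·144 = 880
m = 880 > 0,  v_rel·d = -40 < 0  ⇒  outside

inside=no margin=880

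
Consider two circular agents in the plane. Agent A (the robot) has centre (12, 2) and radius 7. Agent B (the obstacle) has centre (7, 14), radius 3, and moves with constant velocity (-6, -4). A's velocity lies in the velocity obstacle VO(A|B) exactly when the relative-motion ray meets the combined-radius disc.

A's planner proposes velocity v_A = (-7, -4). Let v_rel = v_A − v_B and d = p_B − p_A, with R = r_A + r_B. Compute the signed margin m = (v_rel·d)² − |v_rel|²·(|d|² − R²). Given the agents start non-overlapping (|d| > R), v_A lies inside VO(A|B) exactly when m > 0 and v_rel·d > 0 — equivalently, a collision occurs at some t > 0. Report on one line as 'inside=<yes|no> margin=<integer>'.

d = (-5, 12),  |d|² = 169;  R = 7+3 = 10,  c = 169−10² = 69
v_rel = (-1, 0),  |v_rel|² = 1;  v_rel·d = (-1)·(-5) + (0)·(12) = 5
1·t² − 10·t + 69 = 0  ⇒  m = 5² − 1·69 = -44
m = -44 < 0,  v_rel·d = 5 > 0  ⇒  outside

inside=no margin=-44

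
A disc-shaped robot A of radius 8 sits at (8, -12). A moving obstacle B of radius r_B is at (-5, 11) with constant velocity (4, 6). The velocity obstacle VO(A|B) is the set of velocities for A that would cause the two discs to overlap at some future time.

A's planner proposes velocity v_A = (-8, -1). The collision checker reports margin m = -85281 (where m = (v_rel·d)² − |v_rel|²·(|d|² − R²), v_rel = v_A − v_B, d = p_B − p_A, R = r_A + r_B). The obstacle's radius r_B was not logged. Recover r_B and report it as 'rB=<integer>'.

m = -85281
d = (-13, 23);  v_rel = (-12, -7),  |v_rel|² = 193
v_rel×d = (-12)·(23) − (-7)·(-13) = -367
since m = R²·193 − (-367)²:  R² = (134689 + -85281) / 193 = 256
R = √256 = 16  ⇒  r_B = 16 − 8 = 8

rB=8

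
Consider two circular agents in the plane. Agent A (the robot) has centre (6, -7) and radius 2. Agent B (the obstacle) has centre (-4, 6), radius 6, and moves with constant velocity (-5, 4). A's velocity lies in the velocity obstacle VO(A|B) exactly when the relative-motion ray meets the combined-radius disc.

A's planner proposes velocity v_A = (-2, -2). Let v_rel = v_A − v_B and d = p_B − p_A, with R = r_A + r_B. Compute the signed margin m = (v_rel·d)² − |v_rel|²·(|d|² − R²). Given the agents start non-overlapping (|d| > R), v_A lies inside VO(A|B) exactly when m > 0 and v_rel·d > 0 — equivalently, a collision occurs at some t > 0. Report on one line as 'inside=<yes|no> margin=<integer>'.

d = (-10, 13),  |d|² = 269;  R = 2+6 = 8,  c = 269−8² = 205
v_rel = (3, -6),  |v_rel|² = 45;  v_rel·d = (3)·(-10) + (-6)·(13) = -108
45·t² + 216·t + 205 = 0  ⇒  m = (-108)² − 45·205 = 2439
m = 2439 > 0,  v_rel·d = -108 < 0  ⇒  outside

inside=no margin=2439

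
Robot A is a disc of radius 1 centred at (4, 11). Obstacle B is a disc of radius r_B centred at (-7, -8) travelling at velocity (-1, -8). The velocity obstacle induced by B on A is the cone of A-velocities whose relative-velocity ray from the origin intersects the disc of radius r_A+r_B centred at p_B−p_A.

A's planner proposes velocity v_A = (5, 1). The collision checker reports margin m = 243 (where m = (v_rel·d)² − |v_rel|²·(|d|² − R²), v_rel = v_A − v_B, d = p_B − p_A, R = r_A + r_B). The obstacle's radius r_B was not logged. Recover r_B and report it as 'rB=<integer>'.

m = 243
d = (-11, -19);  v_rel = (6, 9),  |v_rel|² = 117
v_rel×d = (6)·(-19) − (9)·(-11) = -15
since m = R²·117 − (-15)²:  R² = (225 + 243) / 117 = 4
R = √4 = 2  ⇒  r_B = 2 − 1 = 1

rB=1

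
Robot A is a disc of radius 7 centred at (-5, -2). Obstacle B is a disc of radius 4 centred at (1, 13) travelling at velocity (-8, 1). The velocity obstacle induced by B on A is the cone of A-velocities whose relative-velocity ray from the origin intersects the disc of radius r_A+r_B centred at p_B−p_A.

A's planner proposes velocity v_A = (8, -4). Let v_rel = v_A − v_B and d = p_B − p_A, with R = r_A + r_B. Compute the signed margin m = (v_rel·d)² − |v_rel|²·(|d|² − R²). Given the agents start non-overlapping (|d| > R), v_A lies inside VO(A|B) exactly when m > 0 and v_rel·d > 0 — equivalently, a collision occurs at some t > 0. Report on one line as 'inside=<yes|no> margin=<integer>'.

d = (6, 15),  |d|² = 261;  R = 7+4 = 11,  c = 261−11² = 140
v_rel = (16, -5),  |v_rel|² = 281;  v_rel·d = (16)·(6) + (-5)·(15) = 21
281·t² − 42·t + 140 = 0  ⇒  m = 21² − 281·140 = -38899
m = -38899 < 0,  v_rel·d = 21 > 0  ⇒  outside

inside=no margin=-38899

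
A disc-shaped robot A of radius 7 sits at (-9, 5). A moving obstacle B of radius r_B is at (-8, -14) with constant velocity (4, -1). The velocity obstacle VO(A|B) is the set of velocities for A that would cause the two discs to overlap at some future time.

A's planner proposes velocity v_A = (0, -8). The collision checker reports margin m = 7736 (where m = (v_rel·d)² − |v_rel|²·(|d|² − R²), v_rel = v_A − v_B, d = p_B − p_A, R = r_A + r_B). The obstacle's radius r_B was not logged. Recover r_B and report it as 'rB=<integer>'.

m = 7736
d = (1, -19);  v_rel = (-4, -7),  |v_rel|² = 65
v_rel×d = (-4)·(-19) − (-7)·(1) = 83
since m = R²·65 − 83²:  R² = (6889 + 7736) / 65 = 225
R = √225 = 15  ⇒  r_B = 15 − 7 = 8

rB=8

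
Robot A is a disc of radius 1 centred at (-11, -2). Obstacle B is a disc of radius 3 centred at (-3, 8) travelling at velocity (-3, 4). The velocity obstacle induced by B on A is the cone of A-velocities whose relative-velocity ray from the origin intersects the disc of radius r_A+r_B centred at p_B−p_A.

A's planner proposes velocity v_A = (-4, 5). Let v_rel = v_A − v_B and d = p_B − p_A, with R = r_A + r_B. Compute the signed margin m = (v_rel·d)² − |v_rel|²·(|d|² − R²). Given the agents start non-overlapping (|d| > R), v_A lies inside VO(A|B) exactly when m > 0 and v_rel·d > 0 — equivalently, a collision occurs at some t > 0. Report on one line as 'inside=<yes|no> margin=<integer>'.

d = (8, 10),  |d|² = 164;  R = 1+3 = 4,  c = 164−4² = 148
v_rel = (-1, 1),  |v_rel|² = 2;  v_rel·d = (-1)·(8) + (1)·(10) = 2
2·t² − 4·t + 148 = 0  ⇒  m = 2² − 2·148 = -292
m = -292 < 0,  v_rel·d = 2 > 0  ⇒  outside

inside=no margin=-292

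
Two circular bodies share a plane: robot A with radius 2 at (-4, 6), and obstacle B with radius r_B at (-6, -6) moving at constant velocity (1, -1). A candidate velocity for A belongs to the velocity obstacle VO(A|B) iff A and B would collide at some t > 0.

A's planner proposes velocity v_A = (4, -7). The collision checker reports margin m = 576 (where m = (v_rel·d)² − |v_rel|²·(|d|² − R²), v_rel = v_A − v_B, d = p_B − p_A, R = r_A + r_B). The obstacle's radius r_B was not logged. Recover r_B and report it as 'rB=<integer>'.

m = 576
d = (-2, -12);  v_rel = (3, -6),  |v_rel|² = 45
v_rel×d = (3)·(-12) − (-6)·(-2) = -48
since m = R²·45 − (-48)²:  R² = (2304 + 576) / 45 = 64
R = √64 = 8  ⇒  r_B = 8 − 2 = 6

rB=6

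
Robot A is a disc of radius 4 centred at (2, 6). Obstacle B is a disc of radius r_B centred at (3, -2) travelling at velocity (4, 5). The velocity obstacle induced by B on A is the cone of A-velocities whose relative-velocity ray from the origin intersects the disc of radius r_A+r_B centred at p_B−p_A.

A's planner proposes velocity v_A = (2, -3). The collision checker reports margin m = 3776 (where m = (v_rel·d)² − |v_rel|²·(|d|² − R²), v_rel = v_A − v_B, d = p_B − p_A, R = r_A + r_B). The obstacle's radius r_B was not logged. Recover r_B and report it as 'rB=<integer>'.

m = 3776
d = (1, -8);  v_rel = (-2, -8),  |v_rel|² = 68
v_rel×d = (-2)·(-8) − (-8)·(1) = 24
since m = R²·68 − 24²:  R² = (576 + 3776) / 68 = 64
R = √64 = 8  ⇒  r_B = 8 − 4 = 4

rB=4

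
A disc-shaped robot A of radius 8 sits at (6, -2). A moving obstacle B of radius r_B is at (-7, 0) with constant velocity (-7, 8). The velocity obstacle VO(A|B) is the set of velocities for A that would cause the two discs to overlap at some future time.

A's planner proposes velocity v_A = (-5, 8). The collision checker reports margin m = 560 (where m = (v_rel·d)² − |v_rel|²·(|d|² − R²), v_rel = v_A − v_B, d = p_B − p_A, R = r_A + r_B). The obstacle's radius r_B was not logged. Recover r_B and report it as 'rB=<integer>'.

m = 560
d = (-13, 2);  v_rel = (2, 0),  |v_rel|² = 4
v_rel×d = (2)·(2) − (0)·(-13) = 4
since m = R²·4 − 4²:  R² = (16 + 560) / 4 = 144
R = √144 = 12  ⇒  r_B = 12 − 8 = 4

rB=4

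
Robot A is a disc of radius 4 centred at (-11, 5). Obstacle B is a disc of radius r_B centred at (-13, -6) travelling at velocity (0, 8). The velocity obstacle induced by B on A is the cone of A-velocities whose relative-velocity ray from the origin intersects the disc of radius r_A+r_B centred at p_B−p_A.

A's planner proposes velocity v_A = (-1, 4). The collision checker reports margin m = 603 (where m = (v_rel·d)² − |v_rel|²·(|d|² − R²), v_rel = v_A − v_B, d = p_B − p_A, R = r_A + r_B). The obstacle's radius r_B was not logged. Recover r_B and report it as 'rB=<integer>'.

m = 603
d = (-2, -11);  v_rel = (-1, -4),  |v_rel|² = 17
v_rel×d = (-1)·(-11) − (-4)·(-2) = 3
since m = R²·17 − 3²:  R² = (9 + 603) / 17 = 36
R = √36 = 6  ⇒  r_B = 6 − 4 = 2

rB=2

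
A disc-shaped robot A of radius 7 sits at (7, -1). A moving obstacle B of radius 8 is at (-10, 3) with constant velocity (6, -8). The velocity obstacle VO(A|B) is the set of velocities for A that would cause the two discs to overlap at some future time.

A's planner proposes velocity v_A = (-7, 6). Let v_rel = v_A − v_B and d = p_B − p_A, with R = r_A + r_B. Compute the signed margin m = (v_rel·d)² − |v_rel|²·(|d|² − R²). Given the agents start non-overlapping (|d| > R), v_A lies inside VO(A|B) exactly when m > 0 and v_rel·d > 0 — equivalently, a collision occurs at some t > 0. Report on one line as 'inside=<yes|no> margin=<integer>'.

d = (-17, 4),  |d|² = 305;  R = 7+8 = 15,  c = 305−15² = 80
v_rel = (-13, 14),  |v_rel|² = 365;  v_rel·d = (-13)·(-17) + (14)·(4) = 277
365·t² − 554·t + 80 = 0  ⇒  m = 277² − 365·80 = 47529
m = 47529 > 0,  v_rel·d = 277 > 0  ⇒  inside

inside=yes margin=47529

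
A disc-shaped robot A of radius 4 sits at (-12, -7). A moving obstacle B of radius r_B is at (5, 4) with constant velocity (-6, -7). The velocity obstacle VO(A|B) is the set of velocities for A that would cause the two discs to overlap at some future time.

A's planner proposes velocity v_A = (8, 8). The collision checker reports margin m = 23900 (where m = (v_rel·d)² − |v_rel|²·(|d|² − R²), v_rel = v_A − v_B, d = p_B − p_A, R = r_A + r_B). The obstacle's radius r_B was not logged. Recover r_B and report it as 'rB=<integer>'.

m = 23900
d = (17, 11);  v_rel = (14, 15),  |v_rel|² = 421
v_rel×d = (14)·(11) − (15)·(17) = -101
since m = R²·421 − (-101)²:  R² = (10201 + 23900) / 421 = 81
R = √81 = 9  ⇒  r_B = 9 − 4 = 5

rB=5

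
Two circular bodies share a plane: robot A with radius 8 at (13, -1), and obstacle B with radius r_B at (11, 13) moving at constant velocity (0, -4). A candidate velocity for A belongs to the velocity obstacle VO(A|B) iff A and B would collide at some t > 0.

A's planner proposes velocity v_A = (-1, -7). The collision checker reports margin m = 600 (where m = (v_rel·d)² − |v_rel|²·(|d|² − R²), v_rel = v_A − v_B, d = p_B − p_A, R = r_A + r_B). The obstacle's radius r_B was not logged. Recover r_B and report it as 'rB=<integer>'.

m = 600
d = (-2, 14);  v_rel = (-1, -3),  |v_rel|² = 10
v_rel×d = (-1)·(14) − (-3)·(-2) = -20
since m = R²·10 − (-20)²:  R² = (400 + 600) / 10 = 100
R = √100 = 10  ⇒  r_B = 10 − 8 = 2

rB=2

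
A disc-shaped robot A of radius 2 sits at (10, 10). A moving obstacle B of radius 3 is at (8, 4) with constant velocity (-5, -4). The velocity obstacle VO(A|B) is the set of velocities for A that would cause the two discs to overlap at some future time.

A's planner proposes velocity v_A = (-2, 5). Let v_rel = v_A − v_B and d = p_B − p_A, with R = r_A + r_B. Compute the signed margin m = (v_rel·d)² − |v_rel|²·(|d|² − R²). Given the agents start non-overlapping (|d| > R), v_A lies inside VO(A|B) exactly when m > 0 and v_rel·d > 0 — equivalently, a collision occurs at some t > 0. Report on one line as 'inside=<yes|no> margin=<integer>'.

d = (-2, -6),  |d|² = 40;  R = 2+3 = 5,  c = 40−5² = 15
v_rel = (3, 9),  |v_rel|² = 90;  v_rel·d = (3)·(-2) + (9)·(-6) = -60
90·t² + 120·t + 15 = 0  ⇒  m = (-60)² − 90·15 = 2250
m = 2250 > 0,  v_rel·d = -60 < 0  ⇒  outside

inside=no margin=2250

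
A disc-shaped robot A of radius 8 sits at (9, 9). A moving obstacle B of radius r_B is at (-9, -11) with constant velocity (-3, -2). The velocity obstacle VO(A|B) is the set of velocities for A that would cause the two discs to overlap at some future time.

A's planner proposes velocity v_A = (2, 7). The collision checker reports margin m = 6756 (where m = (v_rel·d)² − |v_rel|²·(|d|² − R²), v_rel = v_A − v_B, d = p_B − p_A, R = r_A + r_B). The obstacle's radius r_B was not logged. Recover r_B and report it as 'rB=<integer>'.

m = 6756
d = (-18, -20);  v_rel = (5, 9),  |v_rel|² = 106
v_rel×d = (5)·(-20) − (9)·(-18) = 62
since m = R²·106 − 62²:  R² = (3844 + 6756) / 106 = 100
R = √100 = 10  ⇒  r_B = 10 − 8 = 2

rB=2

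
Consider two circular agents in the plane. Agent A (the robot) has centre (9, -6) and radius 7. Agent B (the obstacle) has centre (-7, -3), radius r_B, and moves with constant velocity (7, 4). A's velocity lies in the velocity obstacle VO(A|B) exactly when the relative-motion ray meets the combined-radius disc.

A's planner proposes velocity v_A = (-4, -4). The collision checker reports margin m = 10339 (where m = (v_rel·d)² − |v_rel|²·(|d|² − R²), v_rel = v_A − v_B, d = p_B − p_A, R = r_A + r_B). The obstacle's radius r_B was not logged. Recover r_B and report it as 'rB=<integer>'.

m = 10339
d = (-16, 3);  v_rel = (-11, -8),  |v_rel|² = 185
v_rel×d = (-11)·(3) − (-8)·(-16) = -161
since m = R²·185 − (-161)²:  R² = (25921 + 10339) / 185 = 196
R = √196 = 14  ⇒  r_B = 14 − 7 = 7

rB=7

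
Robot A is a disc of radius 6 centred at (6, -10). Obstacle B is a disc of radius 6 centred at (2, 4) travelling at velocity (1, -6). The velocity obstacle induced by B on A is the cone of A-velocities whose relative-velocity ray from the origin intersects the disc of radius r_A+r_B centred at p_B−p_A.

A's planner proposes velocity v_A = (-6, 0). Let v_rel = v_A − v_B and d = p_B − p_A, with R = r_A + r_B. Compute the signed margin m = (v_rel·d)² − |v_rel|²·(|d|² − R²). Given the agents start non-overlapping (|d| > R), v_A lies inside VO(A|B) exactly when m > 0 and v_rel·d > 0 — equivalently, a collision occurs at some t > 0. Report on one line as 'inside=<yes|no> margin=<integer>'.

d = (-4, 14),  |d|² = 212;  R = 6+6 = 12,  c = 212−12² = 68
v_rel = (-7, 6),  |v_rel|² = 85;  v_rel·d = (-7)·(-4) + (6)·(14) = 112
85·t² − 224·t + 68 = 0  ⇒  m = 112² − 85·68 = 6764
m = 6764 > 0,  v_rel·d = 112 > 0  ⇒  inside

inside=yes margin=6764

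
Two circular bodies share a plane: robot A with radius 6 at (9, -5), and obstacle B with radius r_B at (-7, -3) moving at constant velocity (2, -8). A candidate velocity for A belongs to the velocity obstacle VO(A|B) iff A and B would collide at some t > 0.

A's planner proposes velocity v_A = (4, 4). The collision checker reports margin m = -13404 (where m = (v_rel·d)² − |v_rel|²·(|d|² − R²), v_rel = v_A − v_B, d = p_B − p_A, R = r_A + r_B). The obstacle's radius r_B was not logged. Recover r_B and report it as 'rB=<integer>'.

m = -13404
d = (-16, 2);  v_rel = (2, 12),  |v_rel|² = 148
v_rel×d = (2)·(2) − (12)·(-16) = 196
since m = R²·148 − 196²:  R² = (38416 + -13404) / 148 = 169
R = √169 = 13  ⇒  r_B = 13 − 6 = 7

rB=7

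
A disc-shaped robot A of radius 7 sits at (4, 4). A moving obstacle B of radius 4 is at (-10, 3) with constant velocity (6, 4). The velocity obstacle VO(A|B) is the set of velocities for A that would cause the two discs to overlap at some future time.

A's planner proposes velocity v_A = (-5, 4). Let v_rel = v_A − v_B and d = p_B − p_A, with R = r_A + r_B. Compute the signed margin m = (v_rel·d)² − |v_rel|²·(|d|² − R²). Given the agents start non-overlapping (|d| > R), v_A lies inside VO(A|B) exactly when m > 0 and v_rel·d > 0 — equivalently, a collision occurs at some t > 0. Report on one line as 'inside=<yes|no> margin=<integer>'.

d = (-14, -1),  |d|² = 197;  R = 7+4 = 11,  c = 197−11² = 76
v_rel = (-11, 0),  |v_rel|² = 121;  v_rel·d = (-11)·(-14) + (0)·(-1) = 154
121·t² − 308·t + 76 = 0  ⇒  m = 154² − 121·76 = 14520
m = 14520 > 0,  v_rel·d = 154 > 0  ⇒  inside

inside=yes margin=14520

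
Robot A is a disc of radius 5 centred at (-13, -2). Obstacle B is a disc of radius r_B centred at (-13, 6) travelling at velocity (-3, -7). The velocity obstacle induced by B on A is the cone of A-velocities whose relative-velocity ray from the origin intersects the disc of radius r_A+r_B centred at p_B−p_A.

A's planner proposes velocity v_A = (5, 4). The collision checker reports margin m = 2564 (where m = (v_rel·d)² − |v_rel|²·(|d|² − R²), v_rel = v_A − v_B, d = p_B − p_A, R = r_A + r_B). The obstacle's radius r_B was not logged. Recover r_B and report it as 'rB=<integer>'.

m = 2564
d = (0, 8);  v_rel = (8, 11),  |v_rel|² = 185
v_rel×d = (8)·(8) − (11)·(0) = 64
since m = R²·185 − 64²:  R² = (4096 + 2564) / 185 = 36
R = √36 = 6  ⇒  r_B = 6 − 5 = 1

rB=1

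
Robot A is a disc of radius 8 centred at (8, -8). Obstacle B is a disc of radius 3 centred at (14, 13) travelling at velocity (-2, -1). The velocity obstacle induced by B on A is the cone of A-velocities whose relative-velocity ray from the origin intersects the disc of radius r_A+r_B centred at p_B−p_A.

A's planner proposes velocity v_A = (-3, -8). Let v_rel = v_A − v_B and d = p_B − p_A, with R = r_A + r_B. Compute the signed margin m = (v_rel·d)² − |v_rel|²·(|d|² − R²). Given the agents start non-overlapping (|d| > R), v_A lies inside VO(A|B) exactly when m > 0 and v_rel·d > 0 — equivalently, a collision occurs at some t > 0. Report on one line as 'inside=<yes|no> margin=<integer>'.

d = (6, 21),  |d|² = 477;  R = 8+3 = 11,  c = 477−11² = 356
v_rel = (-1, -7),  |v_rel|² = 50;  v_rel·d = (-1)·(6) + (-7)·(21) = -153
50·t² + 306·t + 356 = 0  ⇒  m = (-153)² − 50·356 = 5609
m = 5609 > 0,  v_rel·d = -153 < 0  ⇒  outside

inside=no margin=5609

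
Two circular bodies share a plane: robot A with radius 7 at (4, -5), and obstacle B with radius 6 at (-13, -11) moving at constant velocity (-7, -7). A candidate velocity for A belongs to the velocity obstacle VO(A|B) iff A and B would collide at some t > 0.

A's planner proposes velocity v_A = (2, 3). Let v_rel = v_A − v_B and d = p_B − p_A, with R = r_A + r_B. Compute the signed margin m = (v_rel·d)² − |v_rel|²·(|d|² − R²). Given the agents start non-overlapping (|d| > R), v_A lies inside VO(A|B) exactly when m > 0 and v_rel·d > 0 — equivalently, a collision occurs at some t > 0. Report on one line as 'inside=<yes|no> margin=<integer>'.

d = (-17, -6),  |d|² = 325;  R = 7+6 = 13,  c = 325−13² = 156
v_rel = (9, 10),  |v_rel|² = 181;  v_rel·d = (9)·(-17) + (10)·(-6) = -213
181·t² + 426·t + 156 = 0  ⇒  m = (-213)² − 181·156 = 17133
m = 17133 > 0,  v_rel·d = -213 < 0  ⇒  outside

inside=no margin=17133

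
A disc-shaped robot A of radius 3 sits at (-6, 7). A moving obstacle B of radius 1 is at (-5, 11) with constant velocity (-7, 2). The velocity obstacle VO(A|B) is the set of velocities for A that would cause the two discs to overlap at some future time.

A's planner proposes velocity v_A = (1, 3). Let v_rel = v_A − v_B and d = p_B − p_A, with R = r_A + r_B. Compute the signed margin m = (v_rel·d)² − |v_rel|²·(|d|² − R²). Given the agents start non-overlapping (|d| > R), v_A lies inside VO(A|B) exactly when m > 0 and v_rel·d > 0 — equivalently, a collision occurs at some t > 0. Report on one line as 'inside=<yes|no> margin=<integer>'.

d = (1, 4),  |d|² = 17;  R = 3+1 = 4,  c = 17−4² = 1
v_rel = (8, 1),  |v_rel|² = 65;  v_rel·d = (8)·(1) + (1)·(4) = 12
65·t² − 24·t + 1 = 0  ⇒  m = 12² − 65·1 = 79
m = 79 > 0,  v_rel·d = 12 > 0  ⇒  inside

inside=yes margin=79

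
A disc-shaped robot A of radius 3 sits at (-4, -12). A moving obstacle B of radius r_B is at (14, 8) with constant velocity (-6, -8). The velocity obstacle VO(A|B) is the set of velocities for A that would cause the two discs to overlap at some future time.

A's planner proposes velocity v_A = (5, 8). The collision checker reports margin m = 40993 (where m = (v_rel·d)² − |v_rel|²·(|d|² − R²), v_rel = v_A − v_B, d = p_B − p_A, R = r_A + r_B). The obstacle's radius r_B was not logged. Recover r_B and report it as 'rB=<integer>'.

m = 40993
d = (18, 20);  v_rel = (11, 16),  |v_rel|² = 377
v_rel×d = (11)·(20) − (16)·(18) = -68
since m = R²·377 − (-68)²:  R² = (4624 + 40993) / 377 = 121
R = √121 = 11  ⇒  r_B = 11 − 3 = 8

rB=8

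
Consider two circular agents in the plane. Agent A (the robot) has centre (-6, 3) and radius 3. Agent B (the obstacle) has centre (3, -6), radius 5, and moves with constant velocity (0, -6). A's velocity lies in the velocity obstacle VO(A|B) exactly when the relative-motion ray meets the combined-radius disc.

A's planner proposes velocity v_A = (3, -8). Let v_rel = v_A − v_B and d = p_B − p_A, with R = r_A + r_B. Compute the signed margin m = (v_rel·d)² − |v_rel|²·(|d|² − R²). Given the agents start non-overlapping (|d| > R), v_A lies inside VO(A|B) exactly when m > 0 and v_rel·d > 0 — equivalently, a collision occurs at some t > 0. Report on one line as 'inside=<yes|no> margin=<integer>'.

d = (9, -9),  |d|² = 162;  R = 3+5 = 8,  c = 162−8² = 98
v_rel = (3, -2),  |v_rel|² = 13;  v_rel·d = (3)·(9) + (-2)·(-9) = 45
13·t² − 90·t + 98 = 0  ⇒  m = 45² − 13·98 = 751
m = 751 > 0,  v_rel·d = 45 > 0  ⇒  inside

inside=yes margin=751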